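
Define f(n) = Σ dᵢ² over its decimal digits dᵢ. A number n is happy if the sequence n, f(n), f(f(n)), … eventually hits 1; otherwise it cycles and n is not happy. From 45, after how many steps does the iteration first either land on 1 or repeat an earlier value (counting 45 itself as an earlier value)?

45 → 4² + 5² = 41
41 → 4² + 1² = 17
17 → 1² + 7² = 50
50 → 5² + 0² = 25
25 → 2² + 5² = 29
29 → 2² + 9² = 85
85 → 8² + 5² = 89
89 → 8² + 9² = 145
145 → 1² + 4² + 5² = 42
42 → 4² + 2² = 20
20 → 2² + 0² = 4
4 → 4² = 16
16 → 1² + 6² = 37
37 → 3² + 7² = 58
58 → 5² + 8² = 89  — 89 repeats.
That took 15 steps.

15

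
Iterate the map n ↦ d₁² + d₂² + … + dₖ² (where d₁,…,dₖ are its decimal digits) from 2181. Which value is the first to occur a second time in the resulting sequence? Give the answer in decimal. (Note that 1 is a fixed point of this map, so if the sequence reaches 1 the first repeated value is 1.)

1

2181 → 70
70 → 49
49 → 97
97 → 130
130 → 10
10 → 1  — reached the fixed point 1.
1 → 1, so 1 is the first repeated value.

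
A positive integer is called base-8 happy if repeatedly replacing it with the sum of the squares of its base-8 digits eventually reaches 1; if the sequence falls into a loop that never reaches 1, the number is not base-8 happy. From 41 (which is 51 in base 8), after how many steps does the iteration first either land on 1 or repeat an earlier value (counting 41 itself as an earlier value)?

3

41 = (5,1)_8 → 5² + 1² = 25 + 1 = 26
26 = (3,2)_8 → 3² + 2² = 9 + 4 = 13
13 = (1,5)_8 → 1² + 5² = 1 + 25 = 26  — 26 repeats.
That took 3 steps.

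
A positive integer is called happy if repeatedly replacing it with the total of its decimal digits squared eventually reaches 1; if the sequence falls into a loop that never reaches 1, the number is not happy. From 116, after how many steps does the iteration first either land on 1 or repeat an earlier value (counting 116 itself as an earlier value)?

116 → 1² + 1² + 6² = 38
38 → 3² + 8² = 73
73 → 7² + 3² = 58
58 → 5² + 8² = 89
89 → 8² + 9² = 145
145 → 1² + 4² + 5² = 42
42 → 4² + 2² = 20
20 → 2² + 0² = 4
4 → 4² = 16
16 → 1² + 6² = 37
37 → 3² + 7² = 58  — 58 repeats.
That took 11 steps.

11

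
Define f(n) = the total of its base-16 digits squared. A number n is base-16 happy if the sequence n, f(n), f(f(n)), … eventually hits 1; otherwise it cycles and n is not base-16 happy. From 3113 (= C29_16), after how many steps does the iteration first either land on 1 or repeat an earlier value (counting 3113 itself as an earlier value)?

12

3113 = (12,2,9)_16 → 12² + 2² + 9² = 229
229 = (14,5)_16 → 14² + 5² = 221
221 = (13,13)_16 → 13² + 13² = 338
338 = (1,5,2)_16 → 1² + 5² + 2² = 30
30 = (1,14)_16 → 1² + 14² = 197
197 = (12,5)_16 → 12² + 5² = 169
169 = (10,9)_16 → 10² + 9² = 181
181 = (11,5)_16 → 11² + 5² = 146
146 = (9,2)_16 → 9² + 2² = 85
85 = (5,5)_16 → 5² + 5² = 50
50 = (3,2)_16 → 3² + 2² = 13
13 = (13)_16 → 13² = 169  — 169 repeats.
That took 12 steps.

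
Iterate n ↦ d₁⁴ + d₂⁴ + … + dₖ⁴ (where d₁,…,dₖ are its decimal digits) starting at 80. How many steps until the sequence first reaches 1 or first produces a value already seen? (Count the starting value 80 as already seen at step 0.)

80 → 8⁴ + 0⁴ = 4096 + 0 = 4096
4096 → 4⁴ + 0⁴ + 9⁴ + 6⁴ = 256 + 0 + 6561 + 1296 = 8113
8113 → 8⁴ + 1⁴ + 1⁴ + 3⁴ = 4096 + 1 + 1 + 81 = 4179
4179 → 4⁴ + 1⁴ + 7⁴ + 9⁴ = 256 + 1 + 2401 + 6561 = 9219
9219 → 9⁴ + 2⁴ + 1⁴ + 9⁴ = 6561 + 16 + 1 + 6561 = 13139
13139 → 1⁴ + 3⁴ + 1⁴ + 3⁴ + 9⁴ = 1 + 81 + 1 + 81 + 6561 = 6725
6725 → 6⁴ + 7⁴ + 2⁴ + 5⁴ = 1296 + 2401 + 16 + 625 = 4338
4338 → 4⁴ + 3⁴ + 3⁴ + 8⁴ = 256 + 81 + 81 + 4096 = 4514
4514 → 4⁴ + 5⁴ + 1⁴ + 4⁴ = 256 + 625 + 1 + 256 = 1138
1138 → 1⁴ + 1⁴ + 3⁴ + 8⁴ = 1 + 1 + 81 + 4096 = 4179  — 4179 repeats.
That took 10 steps.

10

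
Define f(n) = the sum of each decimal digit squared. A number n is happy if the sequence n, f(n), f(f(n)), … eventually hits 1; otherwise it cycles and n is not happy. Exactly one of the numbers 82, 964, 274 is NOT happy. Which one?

274

82: 82 → 68 → 100 → 1  — reaches 1 (happy)
964: 964 → 133 → 19 → 82 → 68 → 100 → 1  — reaches 1 (happy)
274: 274 → 69 → 117 → 51 → 26 → 40 → 16 → 37 → 58 → 89 → 145 → 42 → 20 → 4 → 16  — repeats 16 (not happy)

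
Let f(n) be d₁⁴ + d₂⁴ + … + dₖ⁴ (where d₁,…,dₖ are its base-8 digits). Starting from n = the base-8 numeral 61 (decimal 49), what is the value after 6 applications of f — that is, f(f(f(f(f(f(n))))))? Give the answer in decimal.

49 = (6,1)_8 → 1297
1297 = (2,4,2,1)_8 → 289
289 = (4,4,1)_8 → 513
513 = (1,0,0,1)_8 → 2
2 = (2)_8 → 16
16 = (2,0)_8 → 16

16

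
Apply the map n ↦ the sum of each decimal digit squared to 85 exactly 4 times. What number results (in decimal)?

20

85 → 8² + 5² = 89
89 → 8² + 9² = 145
145 → 1² + 4² + 5² = 42
42 → 4² + 2² = 20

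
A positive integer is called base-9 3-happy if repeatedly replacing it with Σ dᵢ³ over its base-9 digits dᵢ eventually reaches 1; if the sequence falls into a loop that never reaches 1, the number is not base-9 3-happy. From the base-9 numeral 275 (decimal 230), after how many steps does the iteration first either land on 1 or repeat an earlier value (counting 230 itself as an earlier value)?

12

230 = (2,7,5)_9 → 2³ + 7³ + 5³ = 8 + 343 + 125 = 476
476 = (5,7,8)_9 → 5³ + 7³ + 8³ = 125 + 343 + 512 = 980
980 = (1,3,0,8)_9 → 1³ + 3³ + 0³ + 8³ = 1 + 27 + 0 + 512 = 540
540 = (6,6,0)_9 → 6³ + 6³ + 0³ = 216 + 216 + 0 = 432
432 = (5,3,0)_9 → 5³ + 3³ + 0³ = 125 + 27 + 0 = 152
152 = (1,7,8)_9 → 1³ + 7³ + 8³ = 1 + 343 + 512 = 856
856 = (1,1,5,1)_9 → 1³ + 1³ + 5³ + 1³ = 1 + 1 + 125 + 1 = 128
128 = (1,5,2)_9 → 1³ + 5³ + 2³ = 1 + 125 + 8 = 134
134 = (1,5,8)_9 → 1³ + 5³ + 8³ = 1 + 125 + 512 = 638
638 = (7,7,8)_9 → 7³ + 7³ + 8³ = 343 + 343 + 512 = 1198
1198 = (1,5,7,1)_9 → 1³ + 5³ + 7³ + 1³ = 1 + 125 + 343 + 1 = 470
470 = (5,7,2)_9 → 5³ + 7³ + 2³ = 125 + 343 + 8 = 476  — 476 repeats.
That took 12 steps.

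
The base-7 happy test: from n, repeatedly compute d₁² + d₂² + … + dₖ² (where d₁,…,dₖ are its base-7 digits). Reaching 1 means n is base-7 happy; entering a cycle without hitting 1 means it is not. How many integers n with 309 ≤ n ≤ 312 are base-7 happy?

309: 309 → 41 → 61 → 27 → 45 → 45  — not base-7 happy
310: 310 → 44 → 40 → 50 → 2 → 4 → 16 → 8 → 2  — not base-7 happy
311: 311 → 49 → 1  — base-7 happy
312: 312 → 56 → 2 → 4 → 16 → 8 → 2  — not base-7 happy
base-7 happy: 311

1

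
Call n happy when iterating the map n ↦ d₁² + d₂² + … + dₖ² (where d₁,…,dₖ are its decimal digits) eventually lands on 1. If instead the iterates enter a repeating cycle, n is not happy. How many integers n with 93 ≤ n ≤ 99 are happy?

93: 93 → 90 → 81 → 65 → 61 → 37 → 58 → 89 → 145 → 42 → 20 → 4 → 16 → 37  (repeats 37)
94: 94 → 97 → 130 → 10 → 1  (reaches 1)
95: 95 → 106 → 37 → 58 → 89 → 145 → 42 → 20 → 4 → 16 → 37  (repeats 37)
96: 96 → 117 → 51 → 26 → 40 → 16 → 37 → 58 → 89 → 145 → 42 → 20 → 4 → 16  (repeats 16)
97: 97 → 130 → 10 → 1  (reaches 1)
98: 98 → 145 → 42 → 20 → 4 → 16 → 37 → 58 → 89 → 145  (repeats 145)
99: 99 → 162 → 41 → 17 → 50 → 25 → 29 → 85 → 89 → 145 → 42 → 20 → 4 → 16 → 37 → 58 → 89  (repeats 89)
happy: 94, 97

2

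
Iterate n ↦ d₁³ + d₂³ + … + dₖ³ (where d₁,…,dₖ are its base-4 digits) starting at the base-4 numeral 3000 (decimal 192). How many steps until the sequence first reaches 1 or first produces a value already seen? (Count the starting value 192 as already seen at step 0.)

4

192 = (3,0,0,0)_4 → 3³ + 0³ + 0³ + 0³ = 27
27 = (1,2,3)_4 → 1³ + 2³ + 3³ = 36
36 = (2,1,0)_4 → 2³ + 1³ + 0³ = 9
9 = (2,1)_4 → 2³ + 1³ = 9  — 9 repeats.
That took 4 steps.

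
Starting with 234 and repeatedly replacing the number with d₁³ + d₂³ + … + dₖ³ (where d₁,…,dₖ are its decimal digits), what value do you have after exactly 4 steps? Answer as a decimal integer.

351

234 → 2³ + 3³ + 4³ = 8 + 27 + 64 = 99
99 → 9³ + 9³ = 729 + 729 = 1458
1458 → 1³ + 4³ + 5³ + 8³ = 1 + 64 + 125 + 512 = 702
702 → 7³ + 0³ + 2³ = 343 + 0 + 8 = 351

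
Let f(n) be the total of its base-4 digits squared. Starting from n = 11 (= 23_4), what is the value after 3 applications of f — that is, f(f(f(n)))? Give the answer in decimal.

11 = (2,3)_4 → 2² + 3² = 4 + 9 = 13
13 = (3,1)_4 → 3² + 1² = 9 + 1 = 10
10 = (2,2)_4 → 2² + 2² = 4 + 4 = 8

8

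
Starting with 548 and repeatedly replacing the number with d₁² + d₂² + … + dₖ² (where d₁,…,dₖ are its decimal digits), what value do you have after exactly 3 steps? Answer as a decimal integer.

548 → 5² + 4² + 8² = 25 + 16 + 64 = 105
105 → 1² + 0² + 5² = 1 + 0 + 25 = 26
26 → 2² + 6² = 4 + 36 = 40

40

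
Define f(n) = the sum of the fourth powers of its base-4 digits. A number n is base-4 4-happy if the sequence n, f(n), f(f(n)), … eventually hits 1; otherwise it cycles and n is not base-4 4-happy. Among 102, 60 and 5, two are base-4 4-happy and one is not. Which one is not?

60

102: 102 → 34 → 32 → 16 → 1  — reaches 1 (base-4 4-happy)
60: 60 → 162 → 48 → 81 → 3 → 81  — repeats 81 (not base-4 4-happy)
5: 5 → 2 → 16 → 1  — reaches 1 (base-4 4-happy)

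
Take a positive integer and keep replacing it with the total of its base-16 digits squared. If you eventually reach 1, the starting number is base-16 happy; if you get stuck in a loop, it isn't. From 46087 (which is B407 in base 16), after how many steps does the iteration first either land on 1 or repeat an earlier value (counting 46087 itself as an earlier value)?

12

46087 = (11,4,0,7)_16 → 11² + 4² + 0² + 7² = 186
186 = (11,10)_16 → 11² + 10² = 221
221 = (13,13)_16 → 13² + 13² = 338
338 = (1,5,2)_16 → 1² + 5² + 2² = 30
30 = (1,14)_16 → 1² + 14² = 197
197 = (12,5)_16 → 12² + 5² = 169
169 = (10,9)_16 → 10² + 9² = 181
181 = (11,5)_16 → 11² + 5² = 146
146 = (9,2)_16 → 9² + 2² = 85
85 = (5,5)_16 → 5² + 5² = 50
50 = (3,2)_16 → 3² + 2² = 13
13 = (13)_16 → 13² = 169  — 169 repeats.
That took 12 steps.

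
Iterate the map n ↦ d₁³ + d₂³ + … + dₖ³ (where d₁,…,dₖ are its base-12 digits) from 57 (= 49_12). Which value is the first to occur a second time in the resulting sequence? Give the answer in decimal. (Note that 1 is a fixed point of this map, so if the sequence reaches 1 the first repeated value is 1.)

793

57 = (4,9)_12 → 4³ + 9³ = 793
793 = (5,6,1)_12 → 5³ + 6³ + 1³ = 342
342 = (2,4,6)_12 → 2³ + 4³ + 6³ = 288
288 = (2,0,0)_12 → 2³ + 0³ + 0³ = 8
8 = (8)_12 → 8³ = 512
512 = (3,6,8)_12 → 3³ + 6³ + 8³ = 755
755 = (5,2,11)_12 → 5³ + 2³ + 11³ = 1464
1464 = (10,2,0)_12 → 10³ + 2³ + 0³ = 1008
1008 = (7,0,0)_12 → 7³ + 0³ + 0³ = 343
343 = (2,4,7)_12 → 2³ + 4³ + 7³ = 415
415 = (2,10,7)_12 → 2³ + 10³ + 7³ = 1351
1351 = (9,4,7)_12 → 9³ + 4³ + 7³ = 1136
1136 = (7,10,8)_12 → 7³ + 10³ + 8³ = 1855
1855 = (1,0,10,7)_12 → 1³ + 0³ + 10³ + 7³ = 1344
1344 = (9,4,0)_12 → 9³ + 4³ + 0³ = 793  — 793 already appeared earlier.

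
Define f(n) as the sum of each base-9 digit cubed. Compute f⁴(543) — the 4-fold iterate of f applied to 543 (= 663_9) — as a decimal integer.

543 = (6,6,3)_9 → 6³ + 6³ + 3³ = 216 + 216 + 27 = 459
459 = (5,6,0)_9 → 5³ + 6³ + 0³ = 125 + 216 + 0 = 341
341 = (4,1,8)_9 → 4³ + 1³ + 8³ = 64 + 1 + 512 = 577
577 = (7,1,1)_9 → 7³ + 1³ + 1³ = 343 + 1 + 1 = 345

345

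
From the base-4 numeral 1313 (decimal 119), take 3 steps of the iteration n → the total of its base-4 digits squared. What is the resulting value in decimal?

119 = (1,3,1,3)_4 → 1² + 3² + 1² + 3² = 20
20 = (1,1,0)_4 → 1² + 1² + 0² = 2
2 = (2)_4 → 2² = 4

4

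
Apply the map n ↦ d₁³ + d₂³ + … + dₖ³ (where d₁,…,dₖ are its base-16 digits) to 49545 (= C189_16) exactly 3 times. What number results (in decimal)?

49545 = (12,1,8,9)_16 → 12³ + 1³ + 8³ + 9³ = 1728 + 1 + 512 + 729 = 2970
2970 = (11,9,10)_16 → 11³ + 9³ + 10³ = 1331 + 729 + 1000 = 3060
3060 = (11,15,4)_16 → 11³ + 15³ + 4³ = 1331 + 3375 + 64 = 4770

4770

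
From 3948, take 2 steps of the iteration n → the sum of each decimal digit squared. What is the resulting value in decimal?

3948 → 170
170 → 50

50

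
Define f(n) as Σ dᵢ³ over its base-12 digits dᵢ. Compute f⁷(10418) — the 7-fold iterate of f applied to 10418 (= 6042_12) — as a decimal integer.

343

10418 = (6,0,4,2)_12 → 6³ + 0³ + 4³ + 2³ = 288
288 = (2,0,0)_12 → 2³ + 0³ + 0³ = 8
8 = (8)_12 → 8³ = 512
512 = (3,6,8)_12 → 3³ + 6³ + 8³ = 755
755 = (5,2,11)_12 → 5³ + 2³ + 11³ = 1464
1464 = (10,2,0)_12 → 10³ + 2³ + 0³ = 1008
1008 = (7,0,0)_12 → 7³ + 0³ + 0³ = 343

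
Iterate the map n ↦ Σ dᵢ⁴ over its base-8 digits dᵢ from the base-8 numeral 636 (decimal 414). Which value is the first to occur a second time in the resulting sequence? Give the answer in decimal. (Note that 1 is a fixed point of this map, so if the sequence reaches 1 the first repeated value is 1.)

257

414 = (6,3,6)_8 → 2673
2673 = (5,1,6,1)_8 → 1923
1923 = (3,6,0,3)_8 → 1458
1458 = (2,6,6,2)_8 → 2624
2624 = (5,1,0,0)_8 → 626
626 = (1,1,6,2)_8 → 1314
1314 = (2,4,4,2)_8 → 544
544 = (1,0,4,0)_8 → 257
257 = (4,0,1)_8 → 257  — 257 already appeared earlier.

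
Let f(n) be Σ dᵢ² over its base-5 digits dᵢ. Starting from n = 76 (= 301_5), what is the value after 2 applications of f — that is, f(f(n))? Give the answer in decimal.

76 = (3,0,1)_5 → 3² + 0² + 1² = 9 + 0 + 1 = 10
10 = (2,0)_5 → 2² + 0² = 4 + 0 = 4

4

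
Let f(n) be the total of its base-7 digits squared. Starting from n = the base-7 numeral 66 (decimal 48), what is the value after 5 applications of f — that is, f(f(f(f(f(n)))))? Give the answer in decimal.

48 = (6,6)_7 → 6² + 6² = 36 + 36 = 72
72 = (1,3,2)_7 → 1² + 3² + 2² = 1 + 9 + 4 = 14
14 = (2,0)_7 → 2² + 0² = 4 + 0 = 4
4 = (4)_7 → 4² = 16
16 = (2,2)_7 → 2² + 2² = 4 + 4 = 8

8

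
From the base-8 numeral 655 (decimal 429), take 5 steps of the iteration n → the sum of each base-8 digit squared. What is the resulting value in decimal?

429 = (6,5,5)_8 → 6² + 5² + 5² = 36 + 25 + 25 = 86
86 = (1,2,6)_8 → 1² + 2² + 6² = 1 + 4 + 36 = 41
41 = (5,1)_8 → 5² + 1² = 25 + 1 = 26
26 = (3,2)_8 → 3² + 2² = 9 + 4 = 13
13 = (1,5)_8 → 1² + 5² = 1 + 25 = 26

26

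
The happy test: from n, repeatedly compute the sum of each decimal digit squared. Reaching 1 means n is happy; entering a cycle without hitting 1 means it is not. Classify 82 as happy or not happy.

82 → 8² + 2² = 64 + 4 = 68
68 → 6² + 8² = 36 + 64 = 100
100 → 1² + 0² + 0² = 1 + 0 + 0 = 1  — reached 1.

happy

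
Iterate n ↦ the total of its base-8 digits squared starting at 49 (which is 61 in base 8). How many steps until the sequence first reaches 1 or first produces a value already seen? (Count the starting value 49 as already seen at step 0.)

49 = (6,1)_8 → 6² + 1² = 36 + 1 = 37
37 = (4,5)_8 → 4² + 5² = 16 + 25 = 41
41 = (5,1)_8 → 5² + 1² = 25 + 1 = 26
26 = (3,2)_8 → 3² + 2² = 9 + 4 = 13
13 = (1,5)_8 → 1² + 5² = 1 + 25 = 26  — 26 repeats.
That took 5 steps.

5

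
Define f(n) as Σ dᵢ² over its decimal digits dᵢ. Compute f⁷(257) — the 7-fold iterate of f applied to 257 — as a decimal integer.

257 → 78
78 → 113
113 → 11
11 → 2
2 → 4
4 → 16
16 → 37

37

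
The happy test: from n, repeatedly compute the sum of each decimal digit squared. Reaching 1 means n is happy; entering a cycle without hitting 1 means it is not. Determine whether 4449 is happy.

happy

4449 → 4² + 4² + 4² + 9² = 16 + 16 + 16 + 81 = 129
129 → 1² + 2² + 9² = 1 + 4 + 81 = 86
86 → 8² + 6² = 64 + 36 = 100
100 → 1² + 0² + 0² = 1 + 0 + 0 = 1  — reached 1.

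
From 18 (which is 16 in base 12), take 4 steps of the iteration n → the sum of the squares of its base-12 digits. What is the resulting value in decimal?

80

18 = (1,6)_12 → 1² + 6² = 37
37 = (3,1)_12 → 3² + 1² = 10
10 = (10)_12 → 10² = 100
100 = (8,4)_12 → 8² + 4² = 80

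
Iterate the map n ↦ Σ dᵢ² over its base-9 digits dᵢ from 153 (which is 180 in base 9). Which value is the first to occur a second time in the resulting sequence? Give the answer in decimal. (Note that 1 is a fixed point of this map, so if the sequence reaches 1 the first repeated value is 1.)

153 = (1,8,0)_9 → 1² + 8² + 0² = 65
65 = (7,2)_9 → 7² + 2² = 53
53 = (5,8)_9 → 5² + 8² = 89
89 = (1,0,8)_9 → 1² + 0² + 8² = 65  — 65 already appeared earlier.

65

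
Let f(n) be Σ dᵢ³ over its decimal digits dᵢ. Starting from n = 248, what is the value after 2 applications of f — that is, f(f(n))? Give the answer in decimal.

701

248 → 2³ + 4³ + 8³ = 8 + 64 + 512 = 584
584 → 5³ + 8³ + 4³ = 125 + 512 + 64 = 701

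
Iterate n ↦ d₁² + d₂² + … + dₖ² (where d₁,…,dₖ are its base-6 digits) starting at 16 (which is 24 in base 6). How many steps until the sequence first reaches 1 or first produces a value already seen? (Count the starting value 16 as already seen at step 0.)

9

16 = (2,4)_6 → 2² + 4² = 20
20 = (3,2)_6 → 3² + 2² = 13
13 = (2,1)_6 → 2² + 1² = 5
5 = (5)_6 → 5² = 25
25 = (4,1)_6 → 4² + 1² = 17
17 = (2,5)_6 → 2² + 5² = 29
29 = (4,5)_6 → 4² + 5² = 41
41 = (1,0,5)_6 → 1² + 0² + 5² = 26
26 = (4,2)_6 → 4² + 2² = 20  — 20 repeats.
That took 9 steps.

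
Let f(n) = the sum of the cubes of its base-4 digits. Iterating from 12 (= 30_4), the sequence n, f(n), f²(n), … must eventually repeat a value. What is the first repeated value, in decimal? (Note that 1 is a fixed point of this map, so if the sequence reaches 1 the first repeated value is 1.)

12 = (3,0)_4 → 3³ + 0³ = 27 + 0 = 27
27 = (1,2,3)_4 → 1³ + 2³ + 3³ = 1 + 8 + 27 = 36
36 = (2,1,0)_4 → 2³ + 1³ + 0³ = 8 + 1 + 0 = 9
9 = (2,1)_4 → 2³ + 1³ = 8 + 1 = 9  — 9 already appeared earlier.

9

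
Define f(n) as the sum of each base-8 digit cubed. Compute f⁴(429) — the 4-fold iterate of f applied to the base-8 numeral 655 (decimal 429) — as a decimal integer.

429 = (6,5,5)_8 → 6³ + 5³ + 5³ = 216 + 125 + 125 = 466
466 = (7,2,2)_8 → 7³ + 2³ + 2³ = 343 + 8 + 8 = 359
359 = (5,4,7)_8 → 5³ + 4³ + 7³ = 125 + 64 + 343 = 532
532 = (1,0,2,4)_8 → 1³ + 0³ + 2³ + 4³ = 1 + 0 + 8 + 64 = 73

73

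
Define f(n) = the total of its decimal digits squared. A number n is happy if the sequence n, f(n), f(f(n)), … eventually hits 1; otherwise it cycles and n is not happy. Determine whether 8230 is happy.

8230 → 8² + 2² + 3² + 0² = 77
77 → 7² + 7² = 98
98 → 9² + 8² = 145
145 → 1² + 4² + 5² = 42
42 → 4² + 2² = 20
20 → 2² + 0² = 4
4 → 4² = 16
16 → 1² + 6² = 37
37 → 3² + 7² = 58
58 → 5² + 8² = 89
89 → 8² + 9² = 145  — 145 already seen; the sequence cycles without reaching 1.

not happy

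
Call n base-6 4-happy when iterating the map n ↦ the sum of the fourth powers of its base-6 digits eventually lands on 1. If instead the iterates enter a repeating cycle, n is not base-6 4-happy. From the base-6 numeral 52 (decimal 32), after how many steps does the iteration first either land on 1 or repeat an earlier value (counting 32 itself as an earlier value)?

12

32 = (5,2)_6 → 641
641 = (2,5,4,5)_6 → 1522
1522 = (1,1,0,1,4)_6 → 259
259 = (1,1,1,1)_6 → 4
4 = (4)_6 → 256
256 = (1,1,0,4)_6 → 258
258 = (1,1,1,0)_6 → 3
3 = (3)_6 → 81
81 = (2,1,3)_6 → 98
98 = (2,4,2)_6 → 288
288 = (1,2,0,0)_6 → 17
17 = (2,5)_6 → 641  — 641 repeats.
That took 12 steps.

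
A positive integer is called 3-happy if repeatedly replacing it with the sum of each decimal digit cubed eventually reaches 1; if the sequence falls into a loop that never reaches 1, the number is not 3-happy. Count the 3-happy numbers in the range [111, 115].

1

111: 111 → 3 → 27 → 351 → 153 → 153  (repeats 153)
112: 112 → 10 → 1  (reaches 1)
113: 113 → 29 → 737 → 713 → 371 → 371  (repeats 371)
114: 114 → 66 → 432 → 99 → 1458 → 702 → 351 → 153 → 153  (repeats 153)
115: 115 → 127 → 352 → 160 → 217 → 352  (repeats 352)
3-happy: 112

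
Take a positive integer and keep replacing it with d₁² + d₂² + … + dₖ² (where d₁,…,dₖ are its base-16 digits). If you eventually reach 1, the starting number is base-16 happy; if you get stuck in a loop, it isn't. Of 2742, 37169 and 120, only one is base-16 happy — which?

2742: 2742 → 257 → 2 → 4 → 16 → 1  — reaches 1 (base-16 happy)
37169: 37169 → 92 → 169 → 181 → 146 → 85 → 50 → 13 → 169  — repeats 169 (not base-16 happy)
120: 120 → 113 → 50 → 13 → 169 → 181 → 146 → 85 → 50  — repeats 50 (not base-16 happy)

2742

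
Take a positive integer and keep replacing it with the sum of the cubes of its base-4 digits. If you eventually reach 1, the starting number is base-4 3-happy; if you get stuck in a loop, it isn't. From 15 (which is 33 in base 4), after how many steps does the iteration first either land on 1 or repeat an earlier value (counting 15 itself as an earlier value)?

15 = (3,3)_4 → 3³ + 3³ = 27 + 27 = 54
54 = (3,1,2)_4 → 3³ + 1³ + 2³ = 27 + 1 + 8 = 36
36 = (2,1,0)_4 → 2³ + 1³ + 0³ = 8 + 1 + 0 = 9
9 = (2,1)_4 → 2³ + 1³ = 8 + 1 = 9  — 9 repeats.
That took 4 steps.

4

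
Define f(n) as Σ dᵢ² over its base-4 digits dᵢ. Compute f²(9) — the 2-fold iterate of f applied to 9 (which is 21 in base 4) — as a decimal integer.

9 = (2,1)_4 → 2² + 1² = 5
5 = (1,1)_4 → 1² + 1² = 2

2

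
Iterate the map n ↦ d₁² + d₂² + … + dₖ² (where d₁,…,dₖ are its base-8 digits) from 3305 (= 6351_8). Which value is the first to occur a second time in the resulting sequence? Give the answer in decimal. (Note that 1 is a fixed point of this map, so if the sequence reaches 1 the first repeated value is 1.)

25

3305 = (6,3,5,1)_8 → 6² + 3² + 5² + 1² = 71
71 = (1,0,7)_8 → 1² + 0² + 7² = 50
50 = (6,2)_8 → 6² + 2² = 40
40 = (5,0)_8 → 5² + 0² = 25
25 = (3,1)_8 → 3² + 1² = 10
10 = (1,2)_8 → 1² + 2² = 5
5 = (5)_8 → 5² = 25  — 25 already appeared earlier.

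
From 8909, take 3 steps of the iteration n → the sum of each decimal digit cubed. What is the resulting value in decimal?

8909 → 1970
1970 → 1073
1073 → 371

371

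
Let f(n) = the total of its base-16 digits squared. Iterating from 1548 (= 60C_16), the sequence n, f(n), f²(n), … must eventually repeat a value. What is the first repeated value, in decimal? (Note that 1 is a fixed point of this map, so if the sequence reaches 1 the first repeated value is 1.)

1548 = (6,0,12)_16 → 6² + 0² + 12² = 180
180 = (11,4)_16 → 11² + 4² = 137
137 = (8,9)_16 → 8² + 9² = 145
145 = (9,1)_16 → 9² + 1² = 82
82 = (5,2)_16 → 5² + 2² = 29
29 = (1,13)_16 → 1² + 13² = 170
170 = (10,10)_16 → 10² + 10² = 200
200 = (12,8)_16 → 12² + 8² = 208
208 = (13,0)_16 → 13² + 0² = 169
169 = (10,9)_16 → 10² + 9² = 181
181 = (11,5)_16 → 11² + 5² = 146
146 = (9,2)_16 → 9² + 2² = 85
85 = (5,5)_16 → 5² + 5² = 50
50 = (3,2)_16 → 3² + 2² = 13
13 = (13)_16 → 13² = 169  — 169 already appeared earlier.

169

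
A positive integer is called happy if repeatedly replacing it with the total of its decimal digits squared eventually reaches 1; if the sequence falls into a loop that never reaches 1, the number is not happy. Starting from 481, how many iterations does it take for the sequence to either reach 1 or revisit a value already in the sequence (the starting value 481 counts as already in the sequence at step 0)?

481 → 4² + 8² + 1² = 16 + 64 + 1 = 81
81 → 8² + 1² = 64 + 1 = 65
65 → 6² + 5² = 36 + 25 = 61
61 → 6² + 1² = 36 + 1 = 37
37 → 3² + 7² = 9 + 49 = 58
58 → 5² + 8² = 25 + 64 = 89
89 → 8² + 9² = 64 + 81 = 145
145 → 1² + 4² + 5² = 1 + 16 + 25 = 42
42 → 4² + 2² = 16 + 4 = 20
20 → 2² + 0² = 4 + 0 = 4
4 → 4² = 16
16 → 1² + 6² = 1 + 36 = 37  — 37 repeats.
That took 12 steps.

12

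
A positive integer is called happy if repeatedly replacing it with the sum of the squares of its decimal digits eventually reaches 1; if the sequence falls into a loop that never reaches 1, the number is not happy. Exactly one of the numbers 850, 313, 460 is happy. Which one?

850: 850 → 89 → 145 → 42 → 20 → 4 → 16 → 37 → 58 → 89  — repeats 89 (not happy)
313: 313 → 19 → 82 → 68 → 100 → 1  — reaches 1 (happy)
460: 460 → 52 → 29 → 85 → 89 → 145 → 42 → 20 → 4 → 16 → 37 → 58 → 89  — repeats 89 (not happy)

313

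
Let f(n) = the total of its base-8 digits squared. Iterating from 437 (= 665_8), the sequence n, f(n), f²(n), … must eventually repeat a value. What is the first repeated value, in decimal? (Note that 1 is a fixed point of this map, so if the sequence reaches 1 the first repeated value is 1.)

1

437 = (6,6,5)_8 → 6² + 6² + 5² = 97
97 = (1,4,1)_8 → 1² + 4² + 1² = 18
18 = (2,2)_8 → 2² + 2² = 8
8 = (1,0)_8 → 1² + 0² = 1  — reached the fixed point 1.
1 → 1, so 1 is the first repeated value.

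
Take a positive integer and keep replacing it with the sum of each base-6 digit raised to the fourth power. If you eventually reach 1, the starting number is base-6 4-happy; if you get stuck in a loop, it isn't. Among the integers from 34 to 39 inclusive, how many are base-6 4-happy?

1

34: 34 → 881 → 897 → 962 → 544 → 353 → 963 → 609 → 978 → 338 → 114 → 82 → 273 → 164 → 353  — not base-6 4-happy
35: 35 → 1250 → 1153 → 642 → 1266 → 1251 → 1218 → 1331 → 1251  — not base-6 4-happy
36: 36 → 1  — base-6 4-happy
37: 37 → 2 → 16 → 272 → 99 → 353 → 963 → 609 → 978 → 338 → 114 → 82 → 273 → 164 → 353  — not base-6 4-happy
38: 38 → 17 → 641 → 1522 → 259 → 4 → 256 → 258 → 3 → 81 → 98 → 288 → 17  — not base-6 4-happy
39: 39 → 82 → 273 → 164 → 353 → 963 → 609 → 978 → 338 → 114 → 82  — not base-6 4-happy
base-6 4-happy: 36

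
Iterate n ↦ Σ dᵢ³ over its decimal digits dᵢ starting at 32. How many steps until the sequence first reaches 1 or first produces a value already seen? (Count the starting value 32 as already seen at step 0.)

32 → 3³ + 2³ = 27 + 8 = 35
35 → 3³ + 5³ = 27 + 125 = 152
152 → 1³ + 5³ + 2³ = 1 + 125 + 8 = 134
134 → 1³ + 3³ + 4³ = 1 + 27 + 64 = 92
92 → 9³ + 2³ = 729 + 8 = 737
737 → 7³ + 3³ + 7³ = 343 + 27 + 343 = 713
713 → 7³ + 1³ + 3³ = 343 + 1 + 27 = 371
371 → 3³ + 7³ + 1³ = 27 + 343 + 1 = 371  — 371 repeats.
That took 8 steps.

8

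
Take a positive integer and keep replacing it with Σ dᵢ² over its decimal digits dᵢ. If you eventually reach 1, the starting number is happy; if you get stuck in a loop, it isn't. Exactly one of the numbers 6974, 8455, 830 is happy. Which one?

8455

6974: 6974 → 182 → 69 → 117 → 51 → 26 → 40 → 16 → 37 → 58 → 89 → 145 → 42 → 20 → 4 → 16  — repeats 16 (not happy)
8455: 8455 → 130 → 10 → 1  — reaches 1 (happy)
830: 830 → 73 → 58 → 89 → 145 → 42 → 20 → 4 → 16 → 37 → 58  — repeats 58 (not happy)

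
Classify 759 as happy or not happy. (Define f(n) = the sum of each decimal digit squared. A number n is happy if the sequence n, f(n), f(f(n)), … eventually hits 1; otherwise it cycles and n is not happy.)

759 → 7² + 5² + 9² = 49 + 25 + 81 = 155
155 → 1² + 5² + 5² = 1 + 25 + 25 = 51
51 → 5² + 1² = 25 + 1 = 26
26 → 2² + 6² = 4 + 36 = 40
40 → 4² + 0² = 16 + 0 = 16
16 → 1² + 6² = 1 + 36 = 37
37 → 3² + 7² = 9 + 49 = 58
58 → 5² + 8² = 25 + 64 = 89
89 → 8² + 9² = 64 + 81 = 145
145 → 1² + 4² + 5² = 1 + 16 + 25 = 42
42 → 4² + 2² = 16 + 4 = 20
20 → 2² + 0² = 4 + 0 = 4
4 → 4² = 16  — 16 already seen; the sequence cycles without reaching 1.

not happy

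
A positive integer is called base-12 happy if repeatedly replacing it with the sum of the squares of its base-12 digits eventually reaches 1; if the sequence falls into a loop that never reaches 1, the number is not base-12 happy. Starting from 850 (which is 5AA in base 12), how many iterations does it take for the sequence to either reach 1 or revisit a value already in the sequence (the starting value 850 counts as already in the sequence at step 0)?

12

850 = (5,10,10)_12 → 5² + 10² + 10² = 225
225 = (1,6,9)_12 → 1² + 6² + 9² = 118
118 = (9,10)_12 → 9² + 10² = 181
181 = (1,3,1)_12 → 1² + 3² + 1² = 11
11 = (11)_12 → 11² = 121
121 = (10,1)_12 → 10² + 1² = 101
101 = (8,5)_12 → 8² + 5² = 89
89 = (7,5)_12 → 7² + 5² = 74
74 = (6,2)_12 → 6² + 2² = 40
40 = (3,4)_12 → 3² + 4² = 25
25 = (2,1)_12 → 2² + 1² = 5
5 = (5)_12 → 5² = 25  — 25 repeats.
That took 12 steps.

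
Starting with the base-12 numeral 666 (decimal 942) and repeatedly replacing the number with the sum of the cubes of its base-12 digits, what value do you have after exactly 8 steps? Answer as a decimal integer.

368

942 = (6,6,6)_12 → 6³ + 6³ + 6³ = 216 + 216 + 216 = 648
648 = (4,6,0)_12 → 4³ + 6³ + 0³ = 64 + 216 + 0 = 280
280 = (1,11,4)_12 → 1³ + 11³ + 4³ = 1 + 1331 + 64 = 1396
1396 = (9,8,4)_12 → 9³ + 8³ + 4³ = 729 + 512 + 64 = 1305
1305 = (9,0,9)_12 → 9³ + 0³ + 9³ = 729 + 0 + 729 = 1458
1458 = (10,1,6)_12 → 10³ + 1³ + 6³ = 1000 + 1 + 216 = 1217
1217 = (8,5,5)_12 → 8³ + 5³ + 5³ = 512 + 125 + 125 = 762
762 = (5,3,6)_12 → 5³ + 3³ + 6³ = 125 + 27 + 216 = 368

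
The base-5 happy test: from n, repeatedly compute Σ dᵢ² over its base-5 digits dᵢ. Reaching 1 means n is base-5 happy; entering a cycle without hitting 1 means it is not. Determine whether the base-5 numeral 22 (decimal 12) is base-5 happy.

12 = (2,2)_5 → 2² + 2² = 8
8 = (1,3)_5 → 1² + 3² = 10
10 = (2,0)_5 → 2² + 0² = 4
4 = (4)_5 → 4² = 16
16 = (3,1)_5 → 3² + 1² = 10  — 10 already seen; the sequence cycles without reaching 1.

not base-5 happy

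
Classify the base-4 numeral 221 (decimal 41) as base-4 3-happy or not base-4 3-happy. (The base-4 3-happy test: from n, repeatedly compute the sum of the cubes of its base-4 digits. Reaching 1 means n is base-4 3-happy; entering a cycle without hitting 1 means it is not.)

not base-4 3-happy

41 = (2,2,1)_4 → 2³ + 2³ + 1³ = 8 + 8 + 1 = 17
17 = (1,0,1)_4 → 1³ + 0³ + 1³ = 1 + 0 + 1 = 2
2 = (2)_4 → 2³ = 8
8 = (2,0)_4 → 2³ + 0³ = 8 + 0 = 8  — 8 already seen; the sequence cycles without reaching 1.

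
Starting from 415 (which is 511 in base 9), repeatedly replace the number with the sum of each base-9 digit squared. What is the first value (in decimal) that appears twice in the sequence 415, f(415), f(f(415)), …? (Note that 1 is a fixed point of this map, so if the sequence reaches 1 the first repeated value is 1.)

1

415 = (5,1,1)_9 → 5² + 1² + 1² = 27
27 = (3,0)_9 → 3² + 0² = 9
9 = (1,0)_9 → 1² + 0² = 1  — reached the fixed point 1.
1 → 1, so 1 is the first repeated value.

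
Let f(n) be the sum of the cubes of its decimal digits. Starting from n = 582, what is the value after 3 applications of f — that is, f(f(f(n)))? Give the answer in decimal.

582 → 5³ + 8³ + 2³ = 125 + 512 + 8 = 645
645 → 6³ + 4³ + 5³ = 216 + 64 + 125 = 405
405 → 4³ + 0³ + 5³ = 64 + 0 + 125 = 189

189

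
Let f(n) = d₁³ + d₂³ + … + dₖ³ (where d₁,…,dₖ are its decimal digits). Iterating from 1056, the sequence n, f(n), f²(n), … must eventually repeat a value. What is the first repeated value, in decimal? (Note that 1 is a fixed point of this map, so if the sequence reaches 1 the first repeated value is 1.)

153

1056 → 1³ + 0³ + 5³ + 6³ = 342
342 → 3³ + 4³ + 2³ = 99
99 → 9³ + 9³ = 1458
1458 → 1³ + 4³ + 5³ + 8³ = 702
702 → 7³ + 0³ + 2³ = 351
351 → 3³ + 5³ + 1³ = 153
153 → 1³ + 5³ + 3³ = 153  — 153 already appeared earlier.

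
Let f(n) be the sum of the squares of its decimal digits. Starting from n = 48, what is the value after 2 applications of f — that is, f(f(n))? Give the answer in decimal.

64

48 → 4² + 8² = 80
80 → 8² + 0² = 64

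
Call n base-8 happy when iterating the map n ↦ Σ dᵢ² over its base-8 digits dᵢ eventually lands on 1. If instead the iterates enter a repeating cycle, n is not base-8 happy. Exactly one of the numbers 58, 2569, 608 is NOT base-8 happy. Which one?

58: 58 → 53 → 61 → 74 → 6 → 36 → 32 → 16 → 4 → 16  — repeats 16 (not base-8 happy)
2569: 2569 → 27 → 18 → 8 → 1  — reaches 1 (base-8 happy)
608: 608 → 18 → 8 → 1  — reaches 1 (base-8 happy)

58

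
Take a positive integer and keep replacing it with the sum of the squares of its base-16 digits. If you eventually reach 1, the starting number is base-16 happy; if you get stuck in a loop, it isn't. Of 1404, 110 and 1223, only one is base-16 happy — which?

1404: 1404 → 218 → 269 → 170 → 200 → 208 → 169 → 181 → 146 → 85 → 50 → 13 → 169  — repeats 169 (not base-16 happy)
110: 110 → 232 → 260 → 17 → 2 → 4 → 16 → 1  — reaches 1 (base-16 happy)
1223: 1223 → 209 → 170 → 200 → 208 → 169 → 181 → 146 → 85 → 50 → 13 → 169  — repeats 169 (not base-16 happy)

110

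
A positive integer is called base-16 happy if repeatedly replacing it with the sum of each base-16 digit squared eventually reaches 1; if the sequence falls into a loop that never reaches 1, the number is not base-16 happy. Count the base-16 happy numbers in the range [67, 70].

1

67: 67 → 25 → 82 → 29 → 170 → 200 → 208 → 169 → 181 → 146 → 85 → 50 → 13 → 169  — not base-16 happy
68: 68 → 32 → 4 → 16 → 1  — base-16 happy
69: 69 → 41 → 85 → 50 → 13 → 169 → 181 → 146 → 85  — not base-16 happy
70: 70 → 52 → 25 → 82 → 29 → 170 → 200 → 208 → 169 → 181 → 146 → 85 → 50 → 13 → 169  — not base-16 happy
base-16 happy: 68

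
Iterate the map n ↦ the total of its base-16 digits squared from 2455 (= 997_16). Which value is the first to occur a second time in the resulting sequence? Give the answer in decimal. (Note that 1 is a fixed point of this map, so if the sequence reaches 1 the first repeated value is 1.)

169

2455 = (9,9,7)_16 → 9² + 9² + 7² = 211
211 = (13,3)_16 → 13² + 3² = 178
178 = (11,2)_16 → 11² + 2² = 125
125 = (7,13)_16 → 7² + 13² = 218
218 = (13,10)_16 → 13² + 10² = 269
269 = (1,0,13)_16 → 1² + 0² + 13² = 170
170 = (10,10)_16 → 10² + 10² = 200
200 = (12,8)_16 → 12² + 8² = 208
208 = (13,0)_16 → 13² + 0² = 169
169 = (10,9)_16 → 10² + 9² = 181
181 = (11,5)_16 → 11² + 5² = 146
146 = (9,2)_16 → 9² + 2² = 85
85 = (5,5)_16 → 5² + 5² = 50
50 = (3,2)_16 → 3² + 2² = 13
13 = (13)_16 → 13² = 169  — 169 already appeared earlier.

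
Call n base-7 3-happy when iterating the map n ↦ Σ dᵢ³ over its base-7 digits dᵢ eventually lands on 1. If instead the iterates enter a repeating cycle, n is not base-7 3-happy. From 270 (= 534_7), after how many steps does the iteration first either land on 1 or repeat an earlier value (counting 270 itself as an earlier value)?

7

270 = (5,3,4)_7 → 5³ + 3³ + 4³ = 216
216 = (4,2,6)_7 → 4³ + 2³ + 6³ = 288
288 = (5,6,1)_7 → 5³ + 6³ + 1³ = 342
342 = (6,6,6)_7 → 6³ + 6³ + 6³ = 648
648 = (1,6,1,4)_7 → 1³ + 6³ + 1³ + 4³ = 282
282 = (5,5,2)_7 → 5³ + 5³ + 2³ = 258
258 = (5,1,6)_7 → 5³ + 1³ + 6³ = 342  — 342 repeats.
That took 7 steps.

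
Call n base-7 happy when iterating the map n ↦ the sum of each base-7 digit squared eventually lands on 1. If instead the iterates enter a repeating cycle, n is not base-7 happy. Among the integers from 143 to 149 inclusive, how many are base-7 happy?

1

143: 143 → 49 → 1  (reaches 1)
144: 144 → 56 → 2 → 4 → 16 → 8 → 2  (repeats 2)
145: 145 → 65 → 9 → 5 → 25 → 25  (repeats 25)
146: 146 → 76 → 46 → 52 → 10 → 10  (repeats 10)
147: 147 → 9 → 5 → 25 → 25  (repeats 25)
148: 148 → 10 → 10  (repeats 10)
149: 149 → 13 → 37 → 29 → 17 → 13  (repeats 13)
base-7 happy: 143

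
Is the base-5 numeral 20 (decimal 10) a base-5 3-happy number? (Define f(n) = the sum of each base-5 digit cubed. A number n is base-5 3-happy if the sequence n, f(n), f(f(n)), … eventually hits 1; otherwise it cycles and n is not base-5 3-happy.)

10 = (2,0)_5 → 2³ + 0³ = 8
8 = (1,3)_5 → 1³ + 3³ = 28
28 = (1,0,3)_5 → 1³ + 0³ + 3³ = 28  — 28 already seen; the sequence cycles without reaching 1.

not base-5 3-happy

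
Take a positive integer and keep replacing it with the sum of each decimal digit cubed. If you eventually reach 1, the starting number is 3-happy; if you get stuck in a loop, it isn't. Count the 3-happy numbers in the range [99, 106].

99: 99 → 1458 → 702 → 351 → 153 → 153  — not 3-happy
100: 100 → 1  — 3-happy
101: 101 → 2 → 8 → 512 → 134 → 92 → 737 → 713 → 371 → 371  — not 3-happy
102: 102 → 9 → 729 → 1080 → 513 → 153 → 153  — not 3-happy
103: 103 → 28 → 520 → 133 → 55 → 250 → 133  — not 3-happy
104: 104 → 65 → 341 → 92 → 737 → 713 → 371 → 371  — not 3-happy
105: 105 → 126 → 225 → 141 → 66 → 432 → 99 → 1458 → 702 → 351 → 153 → 153  — not 3-happy
106: 106 → 217 → 352 → 160 → 217  — not 3-happy
3-happy: 100

1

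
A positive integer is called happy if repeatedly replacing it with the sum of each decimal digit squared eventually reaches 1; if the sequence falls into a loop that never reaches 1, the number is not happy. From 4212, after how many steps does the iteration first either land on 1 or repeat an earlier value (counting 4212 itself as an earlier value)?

4212 → 4² + 2² + 1² + 2² = 16 + 4 + 1 + 4 = 25
25 → 2² + 5² = 4 + 25 = 29
29 → 2² + 9² = 4 + 81 = 85
85 → 8² + 5² = 64 + 25 = 89
89 → 8² + 9² = 64 + 81 = 145
145 → 1² + 4² + 5² = 1 + 16 + 25 = 42
42 → 4² + 2² = 16 + 4 = 20
20 → 2² + 0² = 4 + 0 = 4
4 → 4² = 16
16 → 1² + 6² = 1 + 36 = 37
37 → 3² + 7² = 9 + 49 = 58
58 → 5² + 8² = 25 + 64 = 89  — 89 repeats.
That took 12 steps.

12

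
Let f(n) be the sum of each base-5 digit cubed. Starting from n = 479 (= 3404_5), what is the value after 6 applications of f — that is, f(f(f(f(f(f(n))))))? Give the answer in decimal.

479 = (3,4,0,4)_5 → 155
155 = (1,1,1,0)_5 → 3
3 = (3)_5 → 27
27 = (1,0,2)_5 → 9
9 = (1,4)_5 → 65
65 = (2,3,0)_5 → 35

35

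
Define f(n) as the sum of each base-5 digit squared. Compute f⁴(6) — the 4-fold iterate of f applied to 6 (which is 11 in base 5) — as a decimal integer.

10

6 = (1,1)_5 → 1² + 1² = 2
2 = (2)_5 → 2² = 4
4 = (4)_5 → 4² = 16
16 = (3,1)_5 → 3² + 1² = 10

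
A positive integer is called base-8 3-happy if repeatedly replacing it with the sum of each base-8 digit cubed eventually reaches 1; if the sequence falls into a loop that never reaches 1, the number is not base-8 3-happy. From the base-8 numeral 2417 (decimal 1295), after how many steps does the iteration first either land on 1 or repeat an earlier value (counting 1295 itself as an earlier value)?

1295 = (2,4,1,7)_8 → 2³ + 4³ + 1³ + 7³ = 8 + 64 + 1 + 343 = 416
416 = (6,4,0)_8 → 6³ + 4³ + 0³ = 216 + 64 + 0 = 280
280 = (4,3,0)_8 → 4³ + 3³ + 0³ = 64 + 27 + 0 = 91
91 = (1,3,3)_8 → 1³ + 3³ + 3³ = 1 + 27 + 27 = 55
55 = (6,7)_8 → 6³ + 7³ = 216 + 343 = 559
559 = (1,0,5,7)_8 → 1³ + 0³ + 5³ + 7³ = 1 + 0 + 125 + 343 = 469
469 = (7,2,5)_8 → 7³ + 2³ + 5³ = 343 + 8 + 125 = 476
476 = (7,3,4)_8 → 7³ + 3³ + 4³ = 343 + 27 + 64 = 434
434 = (6,6,2)_8 → 6³ + 6³ + 2³ = 216 + 216 + 8 = 440
440 = (6,7,0)_8 → 6³ + 7³ + 0³ = 216 + 343 + 0 = 559  — 559 repeats.
That took 10 steps.

10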